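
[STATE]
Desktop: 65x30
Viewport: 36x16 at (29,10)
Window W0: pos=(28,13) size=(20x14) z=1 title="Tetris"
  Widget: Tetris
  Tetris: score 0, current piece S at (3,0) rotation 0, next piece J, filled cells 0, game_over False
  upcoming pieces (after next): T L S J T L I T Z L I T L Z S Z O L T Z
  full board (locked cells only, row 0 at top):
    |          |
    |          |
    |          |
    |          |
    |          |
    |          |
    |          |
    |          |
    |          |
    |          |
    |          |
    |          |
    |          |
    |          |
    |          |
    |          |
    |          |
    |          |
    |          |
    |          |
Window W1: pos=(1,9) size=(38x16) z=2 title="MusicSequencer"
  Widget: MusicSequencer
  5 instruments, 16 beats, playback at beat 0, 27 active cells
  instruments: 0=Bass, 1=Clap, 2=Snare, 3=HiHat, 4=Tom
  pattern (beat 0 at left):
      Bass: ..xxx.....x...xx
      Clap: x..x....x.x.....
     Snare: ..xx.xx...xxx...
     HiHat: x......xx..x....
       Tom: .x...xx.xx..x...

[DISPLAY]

         ┃                          
─────────┨                          
         ┃                          
         ┃━━━━━━━━┓                 
         ┃        ┃                 
         ┃────────┨                 
         ┃        ┃                 
         ┃        ┃                 
         ┃        ┃                 
         ┃        ┃                 
         ┃        ┃                 
         ┃        ┃                 
         ┃        ┃                 
         ┃        ┃                 
━━━━━━━━━┛        ┃                 
                  ┃                 


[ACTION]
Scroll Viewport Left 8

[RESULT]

                 ┃                  
─────────────────┨                  
345              ┃                  
·██              ┃━━━━━━━━┓         
···              ┃        ┃         
···              ┃────────┨         
···              ┃        ┃         
···              ┃        ┃         
                 ┃        ┃         
                 ┃        ┃         
                 ┃        ┃         
                 ┃        ┃         
                 ┃        ┃         
                 ┃        ┃         
━━━━━━━━━━━━━━━━━┛        ┃         
       ┃                  ┃         


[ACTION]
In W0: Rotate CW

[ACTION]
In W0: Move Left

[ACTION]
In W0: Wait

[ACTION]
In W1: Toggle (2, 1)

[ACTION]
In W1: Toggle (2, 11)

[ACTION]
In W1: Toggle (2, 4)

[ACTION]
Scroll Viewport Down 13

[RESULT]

···              ┃        ┃         
···              ┃────────┨         
···              ┃        ┃         
···              ┃        ┃         
                 ┃        ┃         
                 ┃        ┃         
                 ┃        ┃         
                 ┃        ┃         
                 ┃        ┃         
                 ┃        ┃         
━━━━━━━━━━━━━━━━━┛        ┃         
       ┃                  ┃         
       ┗━━━━━━━━━━━━━━━━━━┛         
                                    
                                    
                                    


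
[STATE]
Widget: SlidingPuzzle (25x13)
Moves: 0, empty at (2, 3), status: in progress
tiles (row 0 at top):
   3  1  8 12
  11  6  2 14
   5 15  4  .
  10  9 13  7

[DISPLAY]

┌────┬────┬────┬────┐    
│  3 │  1 │  8 │ 12 │    
├────┼────┼────┼────┤    
│ 11 │  6 │  2 │ 14 │    
├────┼────┼────┼────┤    
│  5 │ 15 │  4 │    │    
├────┼────┼────┼────┤    
│ 10 │  9 │ 13 │  7 │    
└────┴────┴────┴────┘    
Moves: 0                 
                         
                         
                         


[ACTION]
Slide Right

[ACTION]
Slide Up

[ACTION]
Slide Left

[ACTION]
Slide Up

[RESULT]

┌────┬────┬────┬────┐    
│  3 │  1 │  8 │ 12 │    
├────┼────┼────┼────┤    
│ 11 │  6 │  2 │ 14 │    
├────┼────┼────┼────┤    
│  5 │ 15 │ 13 │  4 │    
├────┼────┼────┼────┤    
│ 10 │  9 │  7 │    │    
└────┴────┴────┴────┘    
Moves: 3                 
                         
                         
                         


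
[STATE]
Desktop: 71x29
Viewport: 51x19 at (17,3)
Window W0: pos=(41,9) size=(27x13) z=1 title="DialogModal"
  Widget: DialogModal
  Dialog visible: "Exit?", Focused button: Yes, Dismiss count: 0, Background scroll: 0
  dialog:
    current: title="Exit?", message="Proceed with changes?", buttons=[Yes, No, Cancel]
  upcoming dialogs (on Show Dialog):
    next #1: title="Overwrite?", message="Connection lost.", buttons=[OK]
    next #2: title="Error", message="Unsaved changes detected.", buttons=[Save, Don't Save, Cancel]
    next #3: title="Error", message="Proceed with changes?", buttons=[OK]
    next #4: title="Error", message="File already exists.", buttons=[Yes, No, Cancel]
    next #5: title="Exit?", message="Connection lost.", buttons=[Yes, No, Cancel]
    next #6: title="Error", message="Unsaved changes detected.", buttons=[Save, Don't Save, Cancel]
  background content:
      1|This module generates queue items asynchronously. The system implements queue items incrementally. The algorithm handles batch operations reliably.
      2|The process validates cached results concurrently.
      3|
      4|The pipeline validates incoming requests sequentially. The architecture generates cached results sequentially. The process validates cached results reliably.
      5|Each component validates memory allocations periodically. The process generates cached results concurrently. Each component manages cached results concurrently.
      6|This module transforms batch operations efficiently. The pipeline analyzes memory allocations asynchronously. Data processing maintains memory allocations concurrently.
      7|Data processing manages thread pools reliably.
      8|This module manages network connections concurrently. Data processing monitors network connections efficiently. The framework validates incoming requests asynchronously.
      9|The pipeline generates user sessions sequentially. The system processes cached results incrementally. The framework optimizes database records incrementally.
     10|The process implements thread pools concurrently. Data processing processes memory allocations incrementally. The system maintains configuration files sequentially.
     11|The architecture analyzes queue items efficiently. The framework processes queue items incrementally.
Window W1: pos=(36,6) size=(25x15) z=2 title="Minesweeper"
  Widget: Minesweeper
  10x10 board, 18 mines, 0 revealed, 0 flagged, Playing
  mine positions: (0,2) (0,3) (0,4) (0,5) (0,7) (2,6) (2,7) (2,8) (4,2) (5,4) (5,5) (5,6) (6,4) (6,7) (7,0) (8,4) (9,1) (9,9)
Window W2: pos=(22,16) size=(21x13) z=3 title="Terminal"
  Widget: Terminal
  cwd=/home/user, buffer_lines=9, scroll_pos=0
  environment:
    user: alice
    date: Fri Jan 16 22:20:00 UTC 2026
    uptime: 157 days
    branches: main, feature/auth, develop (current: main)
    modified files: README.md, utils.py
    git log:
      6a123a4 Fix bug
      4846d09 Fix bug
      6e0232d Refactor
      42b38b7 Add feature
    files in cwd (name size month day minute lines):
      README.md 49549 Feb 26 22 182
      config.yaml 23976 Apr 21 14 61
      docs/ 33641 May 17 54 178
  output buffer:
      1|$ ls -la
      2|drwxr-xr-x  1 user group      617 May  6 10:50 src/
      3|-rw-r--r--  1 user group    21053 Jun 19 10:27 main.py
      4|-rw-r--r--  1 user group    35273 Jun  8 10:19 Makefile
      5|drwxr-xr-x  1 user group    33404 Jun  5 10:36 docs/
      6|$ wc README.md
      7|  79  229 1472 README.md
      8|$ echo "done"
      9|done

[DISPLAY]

                                                   
                                                   
                                                   
                   ┏━━━━━━━━━━━━━━━━━━━━━━━┓       
                   ┃ Minesweeper           ┃       
                   ┠───────────────────────┨       
                   ┃■■■■■■■■■■             ┃━━━━━━┓
                   ┃■■■■■■■■■■             ┃      ┃
                   ┃■■■■■■■■■■             ┃──────┨
                   ┃■■■■■■■■■■             ┃es que┃
                   ┃■■■■■■■■■■             ┃es cac┃
                   ┃■■■■■■■■■■             ┃───┐  ┃
                   ┃■■■■■■■■■■             ┃   │in┃
     ┏━━━━━━━━━━━━━━━━━━━┓■■■■             ┃nge│s ┃
     ┃ Terminal          ┃■■■■             ┃el │ba┃
     ┠───────────────────┨■■■■             ┃───┘ t┃
     ┃$ ls -la           ┃                 ┃ netwo┃
     ┃drwxr-xr-x  1 user ┃━━━━━━━━━━━━━━━━━┛tes us┃
     ┃-rw-r--r--  1 user ┃━━━━━━━━━━━━━━━━━━━━━━━━┛


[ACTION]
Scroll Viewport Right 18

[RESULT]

                                                   
                                                   
                                                   
                ┏━━━━━━━━━━━━━━━━━━━━━━━┓          
                ┃ Minesweeper           ┃          
                ┠───────────────────────┨          
                ┃■■■■■■■■■■             ┃━━━━━━┓   
                ┃■■■■■■■■■■             ┃      ┃   
                ┃■■■■■■■■■■             ┃──────┨   
                ┃■■■■■■■■■■             ┃es que┃   
                ┃■■■■■■■■■■             ┃es cac┃   
                ┃■■■■■■■■■■             ┃───┐  ┃   
                ┃■■■■■■■■■■             ┃   │in┃   
  ┏━━━━━━━━━━━━━━━━━━━┓■■■■             ┃nge│s ┃   
  ┃ Terminal          ┃■■■■             ┃el │ba┃   
  ┠───────────────────┨■■■■             ┃───┘ t┃   
  ┃$ ls -la           ┃                 ┃ netwo┃   
  ┃drwxr-xr-x  1 user ┃━━━━━━━━━━━━━━━━━┛tes us┃   
  ┃-rw-r--r--  1 user ┃━━━━━━━━━━━━━━━━━━━━━━━━┛   


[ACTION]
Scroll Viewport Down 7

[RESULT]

                ┃■■■■■■■■■■             ┃      ┃   
                ┃■■■■■■■■■■             ┃──────┨   
                ┃■■■■■■■■■■             ┃es que┃   
                ┃■■■■■■■■■■             ┃es cac┃   
                ┃■■■■■■■■■■             ┃───┐  ┃   
                ┃■■■■■■■■■■             ┃   │in┃   
  ┏━━━━━━━━━━━━━━━━━━━┓■■■■             ┃nge│s ┃   
  ┃ Terminal          ┃■■■■             ┃el │ba┃   
  ┠───────────────────┨■■■■             ┃───┘ t┃   
  ┃$ ls -la           ┃                 ┃ netwo┃   
  ┃drwxr-xr-x  1 user ┃━━━━━━━━━━━━━━━━━┛tes us┃   
  ┃-rw-r--r--  1 user ┃━━━━━━━━━━━━━━━━━━━━━━━━┛   
  ┃-rw-r--r--  1 user ┃                            
  ┃drwxr-xr-x  1 user ┃                            
  ┃$ wc README.md     ┃                            
  ┃  79  229 1472 READ┃                            
  ┃$ echo "done"      ┃                            
  ┃done               ┃                            
  ┗━━━━━━━━━━━━━━━━━━━┛                            


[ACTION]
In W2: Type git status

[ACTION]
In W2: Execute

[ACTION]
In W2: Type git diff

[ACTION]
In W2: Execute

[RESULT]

                ┃■■■■■■■■■■             ┃      ┃   
                ┃■■■■■■■■■■             ┃──────┨   
                ┃■■■■■■■■■■             ┃es que┃   
                ┃■■■■■■■■■■             ┃es cac┃   
                ┃■■■■■■■■■■             ┃───┐  ┃   
                ┃■■■■■■■■■■             ┃   │in┃   
  ┏━━━━━━━━━━━━━━━━━━━┓■■■■             ┃nge│s ┃   
  ┃ Terminal          ┃■■■■             ┃el │ba┃   
  ┠───────────────────┨■■■■             ┃───┘ t┃   
  ┃        modified:  ┃                 ┃ netwo┃   
  ┃$ git diff         ┃━━━━━━━━━━━━━━━━━┛tes us┃   
  ┃diff --git a/main.p┃━━━━━━━━━━━━━━━━━━━━━━━━┛   
  ┃--- a/main.py      ┃                            
  ┃+++ b/main.py      ┃                            
  ┃@@ -1,3 +1,4 @@    ┃                            
  ┃+# updated         ┃                            
  ┃ import sys        ┃                            
  ┃$ █                ┃                            
  ┗━━━━━━━━━━━━━━━━━━━┛                            


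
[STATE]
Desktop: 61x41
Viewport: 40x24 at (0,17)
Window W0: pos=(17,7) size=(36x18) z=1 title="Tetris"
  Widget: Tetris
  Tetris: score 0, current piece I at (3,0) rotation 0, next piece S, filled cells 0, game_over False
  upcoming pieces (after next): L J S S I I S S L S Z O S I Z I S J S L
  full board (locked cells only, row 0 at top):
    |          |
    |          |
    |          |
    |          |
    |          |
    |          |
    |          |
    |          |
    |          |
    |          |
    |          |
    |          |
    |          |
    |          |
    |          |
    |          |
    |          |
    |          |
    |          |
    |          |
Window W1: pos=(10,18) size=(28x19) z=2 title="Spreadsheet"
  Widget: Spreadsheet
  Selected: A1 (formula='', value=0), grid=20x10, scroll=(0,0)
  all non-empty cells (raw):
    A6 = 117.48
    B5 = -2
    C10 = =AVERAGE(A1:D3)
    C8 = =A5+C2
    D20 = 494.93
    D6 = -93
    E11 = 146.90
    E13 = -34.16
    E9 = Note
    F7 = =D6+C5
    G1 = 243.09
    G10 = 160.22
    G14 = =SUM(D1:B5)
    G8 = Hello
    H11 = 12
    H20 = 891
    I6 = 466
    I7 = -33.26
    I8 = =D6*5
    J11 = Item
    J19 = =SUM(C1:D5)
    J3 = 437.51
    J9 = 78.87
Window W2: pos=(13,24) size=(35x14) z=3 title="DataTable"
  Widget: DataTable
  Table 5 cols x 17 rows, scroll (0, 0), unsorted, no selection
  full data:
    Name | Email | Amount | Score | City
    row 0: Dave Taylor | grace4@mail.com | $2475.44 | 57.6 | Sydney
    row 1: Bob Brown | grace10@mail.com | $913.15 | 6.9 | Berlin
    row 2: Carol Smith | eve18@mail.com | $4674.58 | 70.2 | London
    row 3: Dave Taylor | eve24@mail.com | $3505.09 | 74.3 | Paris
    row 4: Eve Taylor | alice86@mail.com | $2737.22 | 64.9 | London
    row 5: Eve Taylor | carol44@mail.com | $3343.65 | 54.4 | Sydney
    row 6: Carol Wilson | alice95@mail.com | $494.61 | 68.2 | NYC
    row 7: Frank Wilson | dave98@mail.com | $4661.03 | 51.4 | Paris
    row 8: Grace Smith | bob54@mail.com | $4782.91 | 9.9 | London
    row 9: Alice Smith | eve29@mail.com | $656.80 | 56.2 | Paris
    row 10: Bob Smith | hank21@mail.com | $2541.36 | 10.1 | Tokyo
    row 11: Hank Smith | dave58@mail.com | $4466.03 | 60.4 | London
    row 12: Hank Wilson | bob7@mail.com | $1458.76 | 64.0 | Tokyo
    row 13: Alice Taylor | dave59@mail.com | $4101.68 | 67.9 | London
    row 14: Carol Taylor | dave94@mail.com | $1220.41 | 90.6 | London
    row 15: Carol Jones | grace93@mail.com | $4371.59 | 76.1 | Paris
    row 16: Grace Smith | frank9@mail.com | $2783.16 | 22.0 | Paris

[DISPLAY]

                 ┃          │0          
          ┏━━━━━━━━━━━━━━━━━━━━━━━━━━┓  
          ┃ Spreadsheet              ┃  
          ┠──────────────────────────┨  
          ┃A1:                       ┃  
          ┃       A       B       C  ┃  
          ┃--------------------------┃  
          ┃  ┏━━━━━━━━━━━━━━━━━━━━━━━━━━
          ┃  ┃ DataTable                
          ┃  ┠──────────────────────────
          ┃  ┃Name        │Email        
          ┃  ┃────────────┼─────────────
          ┃  ┃Dave Taylor │grace4@mail.c
          ┃  ┃Bob Brown   │grace10@mail.
          ┃  ┃Carol Smith │eve18@mail.co
          ┃  ┃Dave Taylor │eve24@mail.co
          ┃ 1┃Eve Taylor  │alice86@mail.
          ┃ 1┃Eve Taylor  │carol44@mail.
          ┃ 1┃Carol Wilson│alice95@mail.
          ┗━━┃Frank Wilson│dave98@mail.c
             ┗━━━━━━━━━━━━━━━━━━━━━━━━━━
                                        
                                        
                                        


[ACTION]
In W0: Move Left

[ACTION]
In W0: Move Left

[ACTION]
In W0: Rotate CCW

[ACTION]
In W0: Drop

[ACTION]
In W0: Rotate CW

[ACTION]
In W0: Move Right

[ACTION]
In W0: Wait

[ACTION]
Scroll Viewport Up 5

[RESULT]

                 ┃          │░░         
                 ┃          │           
                 ┃          │           
                 ┃          │           
                 ┃          │Score:     
                 ┃          │0          
          ┏━━━━━━━━━━━━━━━━━━━━━━━━━━┓  
          ┃ Spreadsheet              ┃  
          ┠──────────────────────────┨  
          ┃A1:                       ┃  
          ┃       A       B       C  ┃  
          ┃--------------------------┃  
          ┃  ┏━━━━━━━━━━━━━━━━━━━━━━━━━━
          ┃  ┃ DataTable                
          ┃  ┠──────────────────────────
          ┃  ┃Name        │Email        
          ┃  ┃────────────┼─────────────
          ┃  ┃Dave Taylor │grace4@mail.c
          ┃  ┃Bob Brown   │grace10@mail.
          ┃  ┃Carol Smith │eve18@mail.co
          ┃  ┃Dave Taylor │eve24@mail.co
          ┃ 1┃Eve Taylor  │alice86@mail.
          ┃ 1┃Eve Taylor  │carol44@mail.
          ┃ 1┃Carol Wilson│alice95@mail.


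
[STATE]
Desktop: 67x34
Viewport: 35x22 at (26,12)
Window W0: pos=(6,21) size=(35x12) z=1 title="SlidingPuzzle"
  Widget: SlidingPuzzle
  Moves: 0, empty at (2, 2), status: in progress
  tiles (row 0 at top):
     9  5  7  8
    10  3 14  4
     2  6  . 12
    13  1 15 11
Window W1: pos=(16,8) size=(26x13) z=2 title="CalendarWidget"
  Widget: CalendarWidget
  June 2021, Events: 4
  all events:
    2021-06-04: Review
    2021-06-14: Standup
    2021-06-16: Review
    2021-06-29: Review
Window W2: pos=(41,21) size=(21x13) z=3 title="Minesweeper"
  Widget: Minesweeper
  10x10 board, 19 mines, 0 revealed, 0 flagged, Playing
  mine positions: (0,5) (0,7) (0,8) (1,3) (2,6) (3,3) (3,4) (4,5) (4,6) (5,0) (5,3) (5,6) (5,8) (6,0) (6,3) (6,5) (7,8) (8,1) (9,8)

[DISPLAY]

Th Fr Sa Su    ┃                   
 3  4*  5  6   ┃                   
10 11 12 13    ┃                   
* 17 18 19 20  ┃                   
24 25 26 27    ┃                   
               ┃                   
               ┃                   
               ┃                   
━━━━━━━━━━━━━━━┛                   
━━━━━━━━━━━━━━┓┏━━━━━━━━━━━━━━━━━━━
              ┃┃ Minesweeper       
──────────────┨┠───────────────────
─┐            ┃┃■■■■■■■■■■         
 │            ┃┃■■■■■■■■■■         
─┤            ┃┃■■■■■■■■■■         
 │            ┃┃■■■■■■■■■■         
─┤            ┃┃■■■■■■■■■■         
 │            ┃┃■■■■■■■■■■         
─┤            ┃┃■■■■■■■■■■         
 │            ┃┃■■■■■■■■■■         
━━━━━━━━━━━━━━┛┃■■■■■■■■■■         
               ┗━━━━━━━━━━━━━━━━━━━


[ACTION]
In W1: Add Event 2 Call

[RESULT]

Th Fr Sa Su    ┃                   
  3  4*  5  6  ┃                   
10 11 12 13    ┃                   
* 17 18 19 20  ┃                   
24 25 26 27    ┃                   
               ┃                   
               ┃                   
               ┃                   
━━━━━━━━━━━━━━━┛                   
━━━━━━━━━━━━━━┓┏━━━━━━━━━━━━━━━━━━━
              ┃┃ Minesweeper       
──────────────┨┠───────────────────
─┐            ┃┃■■■■■■■■■■         
 │            ┃┃■■■■■■■■■■         
─┤            ┃┃■■■■■■■■■■         
 │            ┃┃■■■■■■■■■■         
─┤            ┃┃■■■■■■■■■■         
 │            ┃┃■■■■■■■■■■         
─┤            ┃┃■■■■■■■■■■         
 │            ┃┃■■■■■■■■■■         
━━━━━━━━━━━━━━┛┃■■■■■■■■■■         
               ┗━━━━━━━━━━━━━━━━━━━


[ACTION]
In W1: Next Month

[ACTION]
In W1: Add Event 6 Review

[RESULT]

Th Fr Sa Su    ┃                   
 1  2  3  4    ┃                   
  8  9 10 11   ┃                   
15 16 17 18    ┃                   
22 23 24 25    ┃                   
29 30 31       ┃                   
               ┃                   
               ┃                   
━━━━━━━━━━━━━━━┛                   
━━━━━━━━━━━━━━┓┏━━━━━━━━━━━━━━━━━━━
              ┃┃ Minesweeper       
──────────────┨┠───────────────────
─┐            ┃┃■■■■■■■■■■         
 │            ┃┃■■■■■■■■■■         
─┤            ┃┃■■■■■■■■■■         
 │            ┃┃■■■■■■■■■■         
─┤            ┃┃■■■■■■■■■■         
 │            ┃┃■■■■■■■■■■         
─┤            ┃┃■■■■■■■■■■         
 │            ┃┃■■■■■■■■■■         
━━━━━━━━━━━━━━┛┃■■■■■■■■■■         
               ┗━━━━━━━━━━━━━━━━━━━


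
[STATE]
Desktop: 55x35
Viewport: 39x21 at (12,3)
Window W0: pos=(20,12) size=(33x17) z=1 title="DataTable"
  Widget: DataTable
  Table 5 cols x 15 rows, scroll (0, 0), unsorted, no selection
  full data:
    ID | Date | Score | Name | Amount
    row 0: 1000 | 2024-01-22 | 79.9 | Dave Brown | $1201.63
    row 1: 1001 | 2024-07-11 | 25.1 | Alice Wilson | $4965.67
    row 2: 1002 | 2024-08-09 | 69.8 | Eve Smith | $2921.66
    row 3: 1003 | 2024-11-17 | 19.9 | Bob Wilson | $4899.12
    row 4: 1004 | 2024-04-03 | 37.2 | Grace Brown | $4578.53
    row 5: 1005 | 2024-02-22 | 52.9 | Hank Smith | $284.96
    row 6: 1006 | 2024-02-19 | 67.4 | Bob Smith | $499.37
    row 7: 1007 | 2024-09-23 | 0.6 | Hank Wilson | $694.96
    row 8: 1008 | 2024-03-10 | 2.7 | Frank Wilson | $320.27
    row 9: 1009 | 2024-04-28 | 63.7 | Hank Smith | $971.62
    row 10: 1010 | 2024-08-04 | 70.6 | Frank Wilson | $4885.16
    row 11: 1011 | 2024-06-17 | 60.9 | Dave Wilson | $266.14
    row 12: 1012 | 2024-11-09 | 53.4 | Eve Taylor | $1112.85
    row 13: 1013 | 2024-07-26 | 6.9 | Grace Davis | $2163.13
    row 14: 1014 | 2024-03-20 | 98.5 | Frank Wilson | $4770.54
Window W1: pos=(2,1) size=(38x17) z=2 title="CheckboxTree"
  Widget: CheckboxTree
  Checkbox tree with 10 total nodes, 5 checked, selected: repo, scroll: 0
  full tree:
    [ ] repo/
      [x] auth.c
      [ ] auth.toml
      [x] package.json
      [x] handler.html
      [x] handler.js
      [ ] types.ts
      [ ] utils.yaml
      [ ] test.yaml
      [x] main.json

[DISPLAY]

───────────────────────────┨           
/                          ┃           
th.c                       ┃           
th.toml                    ┃           
ckage.json                 ┃           
ndler.html                 ┃           
ndler.js                   ┃           
pes.ts                     ┃           
ils.yaml                   ┃           
st.yaml                    ┃━━━━━━━━━━━
in.json                    ┃           
                           ┃───────────
                           ┃re│Name    
                           ┃──┼────────
━━━━━━━━━━━━━━━━━━━━━━━━━━━┛9 │Dave Bro
        ┃1001│2024-07-11│25.1 │Alice Wi
        ┃1002│2024-08-09│69.8 │Eve Smit
        ┃1003│2024-11-17│19.9 │Bob Wils
        ┃1004│2024-04-03│37.2 │Grace Br
        ┃1005│2024-02-22│52.9 │Hank Smi
        ┃1006│2024-02-19│67.4 │Bob Smit


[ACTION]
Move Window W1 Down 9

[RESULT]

                                       
                                       
                                       
                                       
                                       
                                       
                                       
━━━━━━━━━━━━━━━━━━━━━━━━━━━┓           
Tree                       ┃           
───────────────────────────┨━━━━━━━━━━━
/                          ┃           
th.c                       ┃───────────
th.toml                    ┃re│Name    
ckage.json                 ┃──┼────────
ndler.html                 ┃9 │Dave Bro
ndler.js                   ┃1 │Alice Wi
pes.ts                     ┃8 │Eve Smit
ils.yaml                   ┃9 │Bob Wils
st.yaml                    ┃2 │Grace Br
in.json                    ┃9 │Hank Smi
                           ┃4 │Bob Smit


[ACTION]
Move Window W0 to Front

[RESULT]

                                       
                                       
                                       
                                       
                                       
                                       
                                       
━━━━━━━━━━━━━━━━━━━━━━━━━━━┓           
Tree                       ┃           
────────┏━━━━━━━━━━━━━━━━━━━━━━━━━━━━━━
/       ┃ DataTable                    
th.c    ┠──────────────────────────────
th.toml ┃ID  │Date      │Score│Name    
ckage.js┃────┼──────────┼─────┼────────
ndler.ht┃1000│2024-01-22│79.9 │Dave Bro
ndler.js┃1001│2024-07-11│25.1 │Alice Wi
pes.ts  ┃1002│2024-08-09│69.8 │Eve Smit
ils.yaml┃1003│2024-11-17│19.9 │Bob Wils
st.yaml ┃1004│2024-04-03│37.2 │Grace Br
in.json ┃1005│2024-02-22│52.9 │Hank Smi
        ┃1006│2024-02-19│67.4 │Bob Smit


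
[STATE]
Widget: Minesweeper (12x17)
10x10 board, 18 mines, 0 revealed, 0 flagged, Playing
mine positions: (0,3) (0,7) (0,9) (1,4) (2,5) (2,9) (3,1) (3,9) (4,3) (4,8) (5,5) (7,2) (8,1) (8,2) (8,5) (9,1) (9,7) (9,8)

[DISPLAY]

■■■■■■■■■■  
■■■■■■■■■■  
■■■■■■■■■■  
■■■■■■■■■■  
■■■■■■■■■■  
■■■■■■■■■■  
■■■■■■■■■■  
■■■■■■■■■■  
■■■■■■■■■■  
■■■■■■■■■■  
            
            
            
            
            
            
            


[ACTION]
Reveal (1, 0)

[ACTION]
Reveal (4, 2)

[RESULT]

  1■■■■■■■  
  1■■■■■■■  
111■■■■■■■  
■■■■■■■■■■  
■■2■■■■■■■  
■■■■■■■■■■  
■■■■■■■■■■  
■■■■■■■■■■  
■■■■■■■■■■  
■■■■■■■■■■  
            
            
            
            
            
            
            


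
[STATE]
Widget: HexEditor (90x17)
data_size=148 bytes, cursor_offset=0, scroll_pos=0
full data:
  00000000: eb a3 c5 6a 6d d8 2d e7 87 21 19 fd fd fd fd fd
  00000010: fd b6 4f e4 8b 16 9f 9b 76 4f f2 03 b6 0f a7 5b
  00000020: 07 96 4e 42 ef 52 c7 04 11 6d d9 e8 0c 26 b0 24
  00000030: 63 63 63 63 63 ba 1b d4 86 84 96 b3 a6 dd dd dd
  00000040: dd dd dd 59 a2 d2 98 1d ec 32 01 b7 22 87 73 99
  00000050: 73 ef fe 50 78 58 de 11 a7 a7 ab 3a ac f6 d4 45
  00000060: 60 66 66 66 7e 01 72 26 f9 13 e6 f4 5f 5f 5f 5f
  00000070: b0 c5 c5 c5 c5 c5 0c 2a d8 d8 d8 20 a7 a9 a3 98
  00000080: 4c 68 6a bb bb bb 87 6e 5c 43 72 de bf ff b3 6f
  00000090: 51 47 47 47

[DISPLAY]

00000000  EB a3 c5 6a 6d d8 2d e7  87 21 19 fd fd fd fd fd  |...jm.-..!......|            
00000010  fd b6 4f e4 8b 16 9f 9b  76 4f f2 03 b6 0f a7 5b  |..O.....vO.....[|            
00000020  07 96 4e 42 ef 52 c7 04  11 6d d9 e8 0c 26 b0 24  |..NB.R...m...&.$|            
00000030  63 63 63 63 63 ba 1b d4  86 84 96 b3 a6 dd dd dd  |ccccc...........|            
00000040  dd dd dd 59 a2 d2 98 1d  ec 32 01 b7 22 87 73 99  |...Y.....2..".s.|            
00000050  73 ef fe 50 78 58 de 11  a7 a7 ab 3a ac f6 d4 45  |s..PxX.....:...E|            
00000060  60 66 66 66 7e 01 72 26  f9 13 e6 f4 5f 5f 5f 5f  |`fff~.r&....____|            
00000070  b0 c5 c5 c5 c5 c5 0c 2a  d8 d8 d8 20 a7 a9 a3 98  |.......*... ....|            
00000080  4c 68 6a bb bb bb 87 6e  5c 43 72 de bf ff b3 6f  |Lhj....n\Cr....o|            
00000090  51 47 47 47                                       |QGGG            |            
                                                                                          
                                                                                          
                                                                                          
                                                                                          
                                                                                          
                                                                                          
                                                                                          


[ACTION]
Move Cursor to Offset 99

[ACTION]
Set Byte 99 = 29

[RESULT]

00000000  eb a3 c5 6a 6d d8 2d e7  87 21 19 fd fd fd fd fd  |...jm.-..!......|            
00000010  fd b6 4f e4 8b 16 9f 9b  76 4f f2 03 b6 0f a7 5b  |..O.....vO.....[|            
00000020  07 96 4e 42 ef 52 c7 04  11 6d d9 e8 0c 26 b0 24  |..NB.R...m...&.$|            
00000030  63 63 63 63 63 ba 1b d4  86 84 96 b3 a6 dd dd dd  |ccccc...........|            
00000040  dd dd dd 59 a2 d2 98 1d  ec 32 01 b7 22 87 73 99  |...Y.....2..".s.|            
00000050  73 ef fe 50 78 58 de 11  a7 a7 ab 3a ac f6 d4 45  |s..PxX.....:...E|            
00000060  60 66 66 29 7e 01 72 26  f9 13 e6 f4 5f 5f 5f 5f  |`ff)~.r&....____|            
00000070  b0 c5 c5 c5 c5 c5 0c 2a  d8 d8 d8 20 a7 a9 a3 98  |.......*... ....|            
00000080  4c 68 6a bb bb bb 87 6e  5c 43 72 de bf ff b3 6f  |Lhj....n\Cr....o|            
00000090  51 47 47 47                                       |QGGG            |            
                                                                                          
                                                                                          
                                                                                          
                                                                                          
                                                                                          
                                                                                          
                                                                                          


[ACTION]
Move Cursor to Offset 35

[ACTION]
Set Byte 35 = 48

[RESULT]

00000000  eb a3 c5 6a 6d d8 2d e7  87 21 19 fd fd fd fd fd  |...jm.-..!......|            
00000010  fd b6 4f e4 8b 16 9f 9b  76 4f f2 03 b6 0f a7 5b  |..O.....vO.....[|            
00000020  07 96 4e 48 ef 52 c7 04  11 6d d9 e8 0c 26 b0 24  |..NH.R...m...&.$|            
00000030  63 63 63 63 63 ba 1b d4  86 84 96 b3 a6 dd dd dd  |ccccc...........|            
00000040  dd dd dd 59 a2 d2 98 1d  ec 32 01 b7 22 87 73 99  |...Y.....2..".s.|            
00000050  73 ef fe 50 78 58 de 11  a7 a7 ab 3a ac f6 d4 45  |s..PxX.....:...E|            
00000060  60 66 66 29 7e 01 72 26  f9 13 e6 f4 5f 5f 5f 5f  |`ff)~.r&....____|            
00000070  b0 c5 c5 c5 c5 c5 0c 2a  d8 d8 d8 20 a7 a9 a3 98  |.......*... ....|            
00000080  4c 68 6a bb bb bb 87 6e  5c 43 72 de bf ff b3 6f  |Lhj....n\Cr....o|            
00000090  51 47 47 47                                       |QGGG            |            
                                                                                          
                                                                                          
                                                                                          
                                                                                          
                                                                                          
                                                                                          
                                                                                          


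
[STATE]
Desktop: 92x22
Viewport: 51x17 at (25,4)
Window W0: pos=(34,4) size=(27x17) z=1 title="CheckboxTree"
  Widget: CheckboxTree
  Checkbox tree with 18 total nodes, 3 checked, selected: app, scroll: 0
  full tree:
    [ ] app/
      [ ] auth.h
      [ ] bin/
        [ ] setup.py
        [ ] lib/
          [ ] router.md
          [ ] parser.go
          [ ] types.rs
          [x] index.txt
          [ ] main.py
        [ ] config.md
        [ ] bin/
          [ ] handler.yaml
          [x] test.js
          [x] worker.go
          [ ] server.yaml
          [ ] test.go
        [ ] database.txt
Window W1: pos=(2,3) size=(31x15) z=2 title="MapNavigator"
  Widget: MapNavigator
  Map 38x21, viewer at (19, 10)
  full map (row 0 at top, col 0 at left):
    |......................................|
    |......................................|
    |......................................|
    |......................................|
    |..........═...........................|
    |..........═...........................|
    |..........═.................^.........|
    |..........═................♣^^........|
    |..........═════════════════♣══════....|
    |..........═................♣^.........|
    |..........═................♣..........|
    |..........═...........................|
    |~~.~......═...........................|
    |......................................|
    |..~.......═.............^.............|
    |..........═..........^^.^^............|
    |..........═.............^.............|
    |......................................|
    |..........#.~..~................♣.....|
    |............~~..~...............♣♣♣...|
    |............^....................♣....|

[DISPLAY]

       ┃ ┏━━━━━━━━━━━━━━━━━━━━━━━━━┓               
───────┨ ┃ CheckboxTree            ┃               
.......┃ ┠─────────────────────────┨               
.^.....┃ ┃>[-] app/                ┃               
♣^^....┃ ┃   [ ] auth.h            ┃               
♣══════┃ ┃   [-] bin/              ┃               
♣^.....┃ ┃     [ ] setup.py        ┃               
♣......┃ ┃     [-] lib/            ┃               
.......┃ ┃       [ ] router.md     ┃               
.......┃ ┃       [ ] parser.go     ┃               
.......┃ ┃       [ ] types.rs      ┃               
.......┃ ┃       [x] index.txt     ┃               
.......┃ ┃       [ ] main.py       ┃               
━━━━━━━┛ ┃     [ ] config.md       ┃               
         ┃     [-] bin/            ┃               
         ┃       [ ] handler.yaml  ┃               
         ┗━━━━━━━━━━━━━━━━━━━━━━━━━┛               


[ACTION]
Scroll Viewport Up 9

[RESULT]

                                                   
                                                   
                                                   
━━━━━━━┓                                           
       ┃ ┏━━━━━━━━━━━━━━━━━━━━━━━━━┓               
───────┨ ┃ CheckboxTree            ┃               
.......┃ ┠─────────────────────────┨               
.^.....┃ ┃>[-] app/                ┃               
♣^^....┃ ┃   [ ] auth.h            ┃               
♣══════┃ ┃   [-] bin/              ┃               
♣^.....┃ ┃     [ ] setup.py        ┃               
♣......┃ ┃     [-] lib/            ┃               
.......┃ ┃       [ ] router.md     ┃               
.......┃ ┃       [ ] parser.go     ┃               
.......┃ ┃       [ ] types.rs      ┃               
.......┃ ┃       [x] index.txt     ┃               
.......┃ ┃       [ ] main.py       ┃               


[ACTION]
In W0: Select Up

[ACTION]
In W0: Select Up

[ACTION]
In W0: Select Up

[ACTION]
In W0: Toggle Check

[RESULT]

                                                   
                                                   
                                                   
━━━━━━━┓                                           
       ┃ ┏━━━━━━━━━━━━━━━━━━━━━━━━━┓               
───────┨ ┃ CheckboxTree            ┃               
.......┃ ┠─────────────────────────┨               
.^.....┃ ┃>[x] app/                ┃               
♣^^....┃ ┃   [x] auth.h            ┃               
♣══════┃ ┃   [x] bin/              ┃               
♣^.....┃ ┃     [x] setup.py        ┃               
♣......┃ ┃     [x] lib/            ┃               
.......┃ ┃       [x] router.md     ┃               
.......┃ ┃       [x] parser.go     ┃               
.......┃ ┃       [x] types.rs      ┃               
.......┃ ┃       [x] index.txt     ┃               
.......┃ ┃       [x] main.py       ┃               
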